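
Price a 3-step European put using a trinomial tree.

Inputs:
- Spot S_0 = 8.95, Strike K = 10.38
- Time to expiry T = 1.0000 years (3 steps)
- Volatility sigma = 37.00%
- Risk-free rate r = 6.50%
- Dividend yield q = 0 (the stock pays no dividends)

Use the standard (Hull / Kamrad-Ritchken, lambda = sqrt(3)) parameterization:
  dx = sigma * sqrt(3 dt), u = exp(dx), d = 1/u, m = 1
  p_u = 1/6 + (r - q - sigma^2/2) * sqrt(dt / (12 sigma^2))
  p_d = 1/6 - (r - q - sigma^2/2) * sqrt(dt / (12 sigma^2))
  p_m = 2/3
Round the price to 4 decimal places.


Answer: Price = V(0,0) = 1.8405

Derivation:
dt = T/N = 0.333333; dx = sigma*sqrt(3*dt) = 0.370000
u = exp(dx) = 1.447735; d = 1/u = 0.690734
p_u = 0.165113, p_m = 0.666667, p_d = 0.168221
Discount per step: exp(-r*dt) = 0.978566
Stock lattice S(k, j) with j the centered position index:
  k=0: S(0,+0) = 8.9500
  k=1: S(1,-1) = 6.1821; S(1,+0) = 8.9500; S(1,+1) = 12.9572
  k=2: S(2,-2) = 4.2702; S(2,-1) = 6.1821; S(2,+0) = 8.9500; S(2,+1) = 12.9572; S(2,+2) = 18.7586
  k=3: S(3,-3) = 2.9496; S(3,-2) = 4.2702; S(3,-1) = 6.1821; S(3,+0) = 8.9500; S(3,+1) = 12.9572; S(3,+2) = 18.7586; S(3,+3) = 27.1575
Terminal payoffs V(N, j) = max(K - S_T, 0):
  V(3,-3) = 7.430447; V(3,-2) = 6.109830; V(3,-1) = 4.197928; V(3,+0) = 1.430000; V(3,+1) = 0.000000; V(3,+2) = 0.000000; V(3,+3) = 0.000000
Backward induction: V(k, j) = exp(-r*dt) * [p_u * V(k+1, j+1) + p_m * V(k+1, j) + p_d * V(k+1, j-1)]
  V(2,-2) = exp(-r*dt) * [p_u*4.197928 + p_m*6.109830 + p_d*7.430447] = 5.887355
  V(2,-1) = exp(-r*dt) * [p_u*1.430000 + p_m*4.197928 + p_d*6.109830] = 3.975455
  V(2,+0) = exp(-r*dt) * [p_u*0.000000 + p_m*1.430000 + p_d*4.197928] = 1.623942
  V(2,+1) = exp(-r*dt) * [p_u*0.000000 + p_m*0.000000 + p_d*1.430000] = 0.235400
  V(2,+2) = exp(-r*dt) * [p_u*0.000000 + p_m*0.000000 + p_d*0.000000] = 0.000000
  V(1,-1) = exp(-r*dt) * [p_u*1.623942 + p_m*3.975455 + p_d*5.887355] = 3.825032
  V(1,+0) = exp(-r*dt) * [p_u*0.235400 + p_m*1.623942 + p_d*3.975455] = 1.751878
  V(1,+1) = exp(-r*dt) * [p_u*0.000000 + p_m*0.235400 + p_d*1.623942] = 0.420895
  V(0,+0) = exp(-r*dt) * [p_u*0.420895 + p_m*1.751878 + p_d*3.825032] = 1.840550


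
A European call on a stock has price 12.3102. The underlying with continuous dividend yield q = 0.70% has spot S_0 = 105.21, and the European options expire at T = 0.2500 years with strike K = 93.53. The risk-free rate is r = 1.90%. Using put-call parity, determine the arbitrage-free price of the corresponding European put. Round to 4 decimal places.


Answer: Put price = 0.3709

Derivation:
Put-call parity: C - P = S_0 * exp(-qT) - K * exp(-rT).
S_0 * exp(-qT) = 105.2100 * 0.99825153 = 105.02604351
K * exp(-rT) = 93.5300 * 0.99526126 = 93.08678597
P = C - S*exp(-qT) + K*exp(-rT)
P = 12.3102 - 105.02604351 + 93.08678597 = 0.3709


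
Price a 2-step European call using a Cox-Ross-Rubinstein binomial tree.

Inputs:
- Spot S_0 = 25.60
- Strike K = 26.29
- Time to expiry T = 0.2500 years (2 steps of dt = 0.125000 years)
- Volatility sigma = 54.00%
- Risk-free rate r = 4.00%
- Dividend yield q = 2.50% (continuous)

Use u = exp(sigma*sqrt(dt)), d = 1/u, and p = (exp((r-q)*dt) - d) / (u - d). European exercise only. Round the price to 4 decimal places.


dt = T/N = 0.125000
u = exp(sigma*sqrt(dt)) = 1.210361; d = 1/u = 0.826200
p = (exp((r-q)*dt) - d) / (u - d) = 0.457300
Discount per step: exp(-r*dt) = 0.995012
Stock lattice S(k, i) with i counting down-moves:
  k=0: S(0,0) = 25.6000
  k=1: S(1,0) = 30.9852; S(1,1) = 21.1507
  k=2: S(2,0) = 37.5033; S(2,1) = 25.6000; S(2,2) = 17.4747
Terminal payoffs V(N, i) = max(S_T - K, 0):
  V(2,0) = 11.213341; V(2,1) = 0.000000; V(2,2) = 0.000000
Backward induction: V(k, i) = exp(-r*dt) * [p * V(k+1, i) + (1-p) * V(k+1, i+1)].
  V(1,0) = exp(-r*dt) * [p*11.213341 + (1-p)*0.000000] = 5.102286
  V(1,1) = exp(-r*dt) * [p*0.000000 + (1-p)*0.000000] = 0.000000
  V(0,0) = exp(-r*dt) * [p*5.102286 + (1-p)*0.000000] = 2.321639

Answer: Price = V(0,0) = 2.3216


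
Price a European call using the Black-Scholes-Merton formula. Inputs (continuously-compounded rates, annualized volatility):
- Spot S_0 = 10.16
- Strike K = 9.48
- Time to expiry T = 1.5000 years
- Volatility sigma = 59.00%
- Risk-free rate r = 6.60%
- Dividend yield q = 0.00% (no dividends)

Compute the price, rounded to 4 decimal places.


d1 = (ln(S/K) + (r - q + 0.5*sigma^2) * T) / (sigma * sqrt(T)) = 0.59417304
d2 = d1 - sigma * sqrt(T) = -0.12842643
exp(-rT) = 0.90574271; exp(-qT) = 1.00000000
C = S_0 * exp(-qT) * N(d1) - K * exp(-rT) * N(d2)
N(d1) = 0.72380181; N(d2) = 0.44890576
C = 10.1600 * 1.00000000 * 0.72380181 - 9.4800 * 0.90574271 * 0.44890576 = 3.4993

Answer: Price = 3.4993


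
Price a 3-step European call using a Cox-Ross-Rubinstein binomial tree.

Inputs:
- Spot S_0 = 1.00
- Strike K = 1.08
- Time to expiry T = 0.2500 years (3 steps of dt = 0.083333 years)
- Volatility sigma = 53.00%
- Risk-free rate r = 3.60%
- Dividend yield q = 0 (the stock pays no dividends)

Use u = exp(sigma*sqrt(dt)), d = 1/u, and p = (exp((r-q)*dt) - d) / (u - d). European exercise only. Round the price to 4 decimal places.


Answer: Price = V(0,0) = 0.0820

Derivation:
dt = T/N = 0.083333
u = exp(sigma*sqrt(dt)) = 1.165322; d = 1/u = 0.858132
p = (exp((r-q)*dt) - d) / (u - d) = 0.471606
Discount per step: exp(-r*dt) = 0.997004
Stock lattice S(k, i) with i counting down-moves:
  k=0: S(0,0) = 1.0000
  k=1: S(1,0) = 1.1653; S(1,1) = 0.8581
  k=2: S(2,0) = 1.3580; S(2,1) = 1.0000; S(2,2) = 0.7364
  k=3: S(3,0) = 1.5825; S(3,1) = 1.1653; S(3,2) = 0.8581; S(3,3) = 0.6319
Terminal payoffs V(N, i) = max(S_T - K, 0):
  V(3,0) = 0.502480; V(3,1) = 0.085322; V(3,2) = 0.000000; V(3,3) = 0.000000
Backward induction: V(k, i) = exp(-r*dt) * [p * V(k+1, i) + (1-p) * V(k+1, i+1)].
  V(2,0) = exp(-r*dt) * [p*0.502480 + (1-p)*0.085322] = 0.281212
  V(2,1) = exp(-r*dt) * [p*0.085322 + (1-p)*0.000000] = 0.040118
  V(2,2) = exp(-r*dt) * [p*0.000000 + (1-p)*0.000000] = 0.000000
  V(1,0) = exp(-r*dt) * [p*0.281212 + (1-p)*0.040118] = 0.153358
  V(1,1) = exp(-r*dt) * [p*0.040118 + (1-p)*0.000000] = 0.018863
  V(0,0) = exp(-r*dt) * [p*0.153358 + (1-p)*0.018863] = 0.082045


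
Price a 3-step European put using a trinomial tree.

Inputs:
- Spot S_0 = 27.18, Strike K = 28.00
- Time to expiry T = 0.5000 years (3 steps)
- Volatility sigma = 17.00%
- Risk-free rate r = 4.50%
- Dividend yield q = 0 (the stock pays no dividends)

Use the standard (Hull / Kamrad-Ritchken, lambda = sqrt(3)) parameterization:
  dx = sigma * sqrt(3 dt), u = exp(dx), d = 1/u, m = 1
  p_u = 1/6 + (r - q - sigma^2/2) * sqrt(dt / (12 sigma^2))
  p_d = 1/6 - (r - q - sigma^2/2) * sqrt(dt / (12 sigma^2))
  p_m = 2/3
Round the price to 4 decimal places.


Answer: Price = V(0,0) = 1.4117

Derivation:
dt = T/N = 0.166667; dx = sigma*sqrt(3*dt) = 0.120208
u = exp(dx) = 1.127732; d = 1/u = 0.886736
p_u = 0.187845, p_m = 0.666667, p_d = 0.145488
Discount per step: exp(-r*dt) = 0.992528
Stock lattice S(k, j) with j the centered position index:
  k=0: S(0,+0) = 27.1800
  k=1: S(1,-1) = 24.1015; S(1,+0) = 27.1800; S(1,+1) = 30.6517
  k=2: S(2,-2) = 21.3716; S(2,-1) = 24.1015; S(2,+0) = 27.1800; S(2,+1) = 30.6517; S(2,+2) = 34.5669
  k=3: S(3,-3) = 18.9510; S(3,-2) = 21.3716; S(3,-1) = 24.1015; S(3,+0) = 27.1800; S(3,+1) = 30.6517; S(3,+2) = 34.5669; S(3,+3) = 38.9822
Terminal payoffs V(N, j) = max(K - S_T, 0):
  V(3,-3) = 9.048995; V(3,-2) = 6.628354; V(3,-1) = 3.898520; V(3,+0) = 0.820000; V(3,+1) = 0.000000; V(3,+2) = 0.000000; V(3,+3) = 0.000000
Backward induction: V(k, j) = exp(-r*dt) * [p_u * V(k+1, j+1) + p_m * V(k+1, j) + p_d * V(k+1, j-1)]
  V(2,-2) = exp(-r*dt) * [p_u*3.898520 + p_m*6.628354 + p_d*9.048995] = 6.419415
  V(2,-1) = exp(-r*dt) * [p_u*0.820000 + p_m*3.898520 + p_d*6.628354] = 3.689617
  V(2,+0) = exp(-r*dt) * [p_u*0.000000 + p_m*0.820000 + p_d*3.898520] = 1.105532
  V(2,+1) = exp(-r*dt) * [p_u*0.000000 + p_m*0.000000 + p_d*0.820000] = 0.118409
  V(2,+2) = exp(-r*dt) * [p_u*0.000000 + p_m*0.000000 + p_d*0.000000] = 0.000000
  V(1,-1) = exp(-r*dt) * [p_u*1.105532 + p_m*3.689617 + p_d*6.419415] = 3.574453
  V(1,+0) = exp(-r*dt) * [p_u*0.118409 + p_m*1.105532 + p_d*3.689617] = 1.286375
  V(1,+1) = exp(-r*dt) * [p_u*0.000000 + p_m*0.118409 + p_d*1.105532] = 0.237989
  V(0,+0) = exp(-r*dt) * [p_u*0.237989 + p_m*1.286375 + p_d*3.574453] = 1.411702


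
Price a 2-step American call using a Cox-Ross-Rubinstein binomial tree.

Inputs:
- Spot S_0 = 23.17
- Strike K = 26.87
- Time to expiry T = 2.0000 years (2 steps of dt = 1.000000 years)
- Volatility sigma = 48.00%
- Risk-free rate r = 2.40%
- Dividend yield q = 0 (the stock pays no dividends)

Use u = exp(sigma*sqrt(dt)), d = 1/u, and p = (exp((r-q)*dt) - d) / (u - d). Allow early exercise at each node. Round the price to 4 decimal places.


dt = T/N = 1.000000
u = exp(sigma*sqrt(dt)) = 1.616074; d = 1/u = 0.618783
p = (exp((r-q)*dt) - d) / (u - d) = 0.406608
Discount per step: exp(-r*dt) = 0.976286
Stock lattice S(k, i) with i counting down-moves:
  k=0: S(0,0) = 23.1700
  k=1: S(1,0) = 37.4444; S(1,1) = 14.3372
  k=2: S(2,0) = 60.5130; S(2,1) = 23.1700; S(2,2) = 8.8716
Terminal payoffs V(N, i) = max(S_T - K, 0):
  V(2,0) = 33.643007; V(2,1) = 0.000000; V(2,2) = 0.000000
Backward induction: V(k, i) = exp(-r*dt) * [p * V(k+1, i) + (1-p) * V(k+1, i+1)]; then take max(V_cont, immediate exercise) for American.
  V(1,0) = exp(-r*dt) * [p*33.643007 + (1-p)*0.000000] = 13.355130; exercise = 10.574444; V(1,0) = max -> 13.355130
  V(1,1) = exp(-r*dt) * [p*0.000000 + (1-p)*0.000000] = 0.000000; exercise = 0.000000; V(1,1) = max -> 0.000000
  V(0,0) = exp(-r*dt) * [p*13.355130 + (1-p)*0.000000] = 5.301532; exercise = 0.000000; V(0,0) = max -> 5.301532

Answer: Price = V(0,0) = 5.3015


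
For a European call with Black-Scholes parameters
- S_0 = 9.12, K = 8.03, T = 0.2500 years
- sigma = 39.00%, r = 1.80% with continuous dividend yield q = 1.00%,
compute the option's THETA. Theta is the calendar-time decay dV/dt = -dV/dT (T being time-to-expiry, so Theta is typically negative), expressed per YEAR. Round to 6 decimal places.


d1 = 0.7605014160; d2 = 0.5655014160
phi(d1) = 0.2987584968; exp(-qT) = 0.9975031224; exp(-rT) = 0.9955101098
Theta = -S*exp(-qT)*phi(d1)*sigma/(2*sqrt(T)) - r*K*exp(-rT)*N(d2) + q*S*exp(-qT)*N(d1)
N(d1) = 0.7765225384; N(d2) = 0.7141336193; sqrt(T) = 0.5000000000
Term 1 = -9.1200 * 0.9975031224 * 0.2987584968 * 0.3900 / (2 * 0.5000000000) = -1.0599709788
Term 2 = -0.0180 * 8.0300 * 0.9955101098 * 0.7141336193 = -0.1027574229
Term 3 = 0.0100 * 9.1200 * 0.9975031224 * 0.7765225384 = 0.0706420295
Theta = -1.0599709788 + (-0.1027574229) + (0.0706420295) = -1.092086

Answer: Theta = -1.092086


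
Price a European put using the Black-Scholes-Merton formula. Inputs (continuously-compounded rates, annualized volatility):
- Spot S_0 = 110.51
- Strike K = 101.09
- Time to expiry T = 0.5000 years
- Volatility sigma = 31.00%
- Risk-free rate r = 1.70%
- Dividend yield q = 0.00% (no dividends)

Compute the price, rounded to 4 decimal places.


d1 = (ln(S/K) + (r - q + 0.5*sigma^2) * T) / (sigma * sqrt(T)) = 0.55482703
d2 = d1 - sigma * sqrt(T) = 0.33562392
exp(-rT) = 0.99153602; exp(-qT) = 1.00000000
P = K * exp(-rT) * N(-d2) - S_0 * exp(-qT) * N(-d1)
N(-d1) = 0.28950649; N(-d2) = 0.36857724
P = 101.0900 * 0.99153602 * 0.36857724 - 110.5100 * 1.00000000 * 0.28950649 = 4.9507

Answer: Price = 4.9507


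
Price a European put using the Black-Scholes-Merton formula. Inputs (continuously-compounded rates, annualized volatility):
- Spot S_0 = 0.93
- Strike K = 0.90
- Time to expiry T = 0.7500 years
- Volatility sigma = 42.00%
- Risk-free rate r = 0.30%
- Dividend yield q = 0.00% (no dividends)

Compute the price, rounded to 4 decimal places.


Answer: Price = 0.1165

Derivation:
d1 = (ln(S/K) + (r - q + 0.5*sigma^2) * T) / (sigma * sqrt(T)) = 0.27819986
d2 = d1 - sigma * sqrt(T) = -0.08553081
exp(-rT) = 0.99775253; exp(-qT) = 1.00000000
P = K * exp(-rT) * N(-d2) - S_0 * exp(-qT) * N(-d1)
N(-d1) = 0.39042947; N(-d2) = 0.53408030
P = 0.9000 * 0.99775253 * 0.53408030 - 0.9300 * 1.00000000 * 0.39042947 = 0.1165


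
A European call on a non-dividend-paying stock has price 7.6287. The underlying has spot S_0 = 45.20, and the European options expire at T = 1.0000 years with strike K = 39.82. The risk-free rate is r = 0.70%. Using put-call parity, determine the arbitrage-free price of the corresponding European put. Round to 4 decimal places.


Answer: Put price = 1.9709

Derivation:
Put-call parity: C - P = S_0 * exp(-qT) - K * exp(-rT).
S_0 * exp(-qT) = 45.2000 * 1.00000000 = 45.20000000
K * exp(-rT) = 39.8200 * 0.99302444 = 39.54223332
P = C - S*exp(-qT) + K*exp(-rT)
P = 7.6287 - 45.20000000 + 39.54223332 = 1.9709


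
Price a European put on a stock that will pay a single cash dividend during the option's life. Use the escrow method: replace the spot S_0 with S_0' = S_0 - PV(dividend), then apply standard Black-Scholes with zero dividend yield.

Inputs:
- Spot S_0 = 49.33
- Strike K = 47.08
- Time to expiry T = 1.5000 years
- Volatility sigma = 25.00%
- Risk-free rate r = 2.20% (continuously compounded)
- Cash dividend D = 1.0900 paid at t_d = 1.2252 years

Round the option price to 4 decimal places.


Answer: Price = 4.4503

Derivation:
PV(D) = D * exp(-r * t_d) = 1.0900 * 0.97340563 = 1.06101213
S_0' = S_0 - PV(D) = 49.3300 - 1.06101213 = 48.26898787
d1 = (ln(S_0'/K) + (r + sigma^2/2)*T) / (sigma*sqrt(T)) = 0.34232762
d2 = d1 - sigma*sqrt(T) = 0.03614140
exp(-rT) = 0.96753856
N(-d1) = 0.36605218; N(-d2) = 0.48558481
P = K * exp(-rT) * N(-d2) - S_0' * N(-d1) = 47.0800 * 0.96753856 * 0.48558481 - 48.26898787 * 0.36605218 = 4.4503


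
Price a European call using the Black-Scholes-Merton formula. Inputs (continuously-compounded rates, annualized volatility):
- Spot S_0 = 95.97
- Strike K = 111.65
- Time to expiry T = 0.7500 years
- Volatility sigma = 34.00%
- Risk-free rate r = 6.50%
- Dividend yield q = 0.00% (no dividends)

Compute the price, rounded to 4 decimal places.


Answer: Price = 7.3612

Derivation:
d1 = (ln(S/K) + (r - q + 0.5*sigma^2) * T) / (sigma * sqrt(T)) = -0.20116695
d2 = d1 - sigma * sqrt(T) = -0.49561559
exp(-rT) = 0.95241920; exp(-qT) = 1.00000000
C = S_0 * exp(-qT) * N(d1) - K * exp(-rT) * N(d2)
N(d1) = 0.42028401; N(d2) = 0.31008283
C = 95.9700 * 1.00000000 * 0.42028401 - 111.6500 * 0.95241920 * 0.31008283 = 7.3612


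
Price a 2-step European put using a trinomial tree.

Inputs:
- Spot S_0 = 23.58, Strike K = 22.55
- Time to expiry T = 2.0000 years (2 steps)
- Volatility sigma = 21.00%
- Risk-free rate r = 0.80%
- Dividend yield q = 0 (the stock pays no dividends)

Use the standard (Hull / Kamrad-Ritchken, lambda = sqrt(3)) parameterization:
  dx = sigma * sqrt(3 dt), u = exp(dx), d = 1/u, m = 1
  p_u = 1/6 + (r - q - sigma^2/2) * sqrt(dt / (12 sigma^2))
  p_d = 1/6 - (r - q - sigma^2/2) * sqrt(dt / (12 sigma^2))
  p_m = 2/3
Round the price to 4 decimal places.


dt = T/N = 1.000000; dx = sigma*sqrt(3*dt) = 0.363731
u = exp(dx) = 1.438687; d = 1/u = 0.695078
p_u = 0.147353, p_m = 0.666667, p_d = 0.185980
Discount per step: exp(-r*dt) = 0.992032
Stock lattice S(k, j) with j the centered position index:
  k=0: S(0,+0) = 23.5800
  k=1: S(1,-1) = 16.3899; S(1,+0) = 23.5800; S(1,+1) = 33.9242
  k=2: S(2,-2) = 11.3923; S(2,-1) = 16.3899; S(2,+0) = 23.5800; S(2,+1) = 33.9242; S(2,+2) = 48.8063
Terminal payoffs V(N, j) = max(K - S_T, 0):
  V(2,-2) = 11.157702; V(2,-1) = 6.160052; V(2,+0) = 0.000000; V(2,+1) = 0.000000; V(2,+2) = 0.000000
Backward induction: V(k, j) = exp(-r*dt) * [p_u * V(k+1, j+1) + p_m * V(k+1, j) + p_d * V(k+1, j-1)]
  V(1,-1) = exp(-r*dt) * [p_u*0.000000 + p_m*6.160052 + p_d*11.157702] = 6.132558
  V(1,+0) = exp(-r*dt) * [p_u*0.000000 + p_m*0.000000 + p_d*6.160052] = 1.136520
  V(1,+1) = exp(-r*dt) * [p_u*0.000000 + p_m*0.000000 + p_d*0.000000] = 0.000000
  V(0,+0) = exp(-r*dt) * [p_u*0.000000 + p_m*1.136520 + p_d*6.132558] = 1.883091

Answer: Price = V(0,0) = 1.8831


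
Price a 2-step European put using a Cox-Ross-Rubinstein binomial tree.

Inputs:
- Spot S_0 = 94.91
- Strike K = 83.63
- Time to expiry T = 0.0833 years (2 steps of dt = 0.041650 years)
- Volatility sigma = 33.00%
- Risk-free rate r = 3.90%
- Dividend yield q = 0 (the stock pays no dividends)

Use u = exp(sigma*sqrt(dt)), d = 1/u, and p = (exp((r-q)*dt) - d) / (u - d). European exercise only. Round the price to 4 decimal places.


Answer: Price = V(0,0) = 0.1728

Derivation:
dt = T/N = 0.041650
u = exp(sigma*sqrt(dt)) = 1.069667; d = 1/u = 0.934870
p = (exp((r-q)*dt) - d) / (u - d) = 0.495230
Discount per step: exp(-r*dt) = 0.998377
Stock lattice S(k, i) with i counting down-moves:
  k=0: S(0,0) = 94.9100
  k=1: S(1,0) = 101.5221; S(1,1) = 88.7285
  k=2: S(2,0) = 108.5949; S(2,1) = 94.9100; S(2,2) = 82.9497
Terminal payoffs V(N, i) = max(K - S_T, 0):
  V(2,0) = 0.000000; V(2,1) = 0.000000; V(2,2) = 0.680326
Backward induction: V(k, i) = exp(-r*dt) * [p * V(k+1, i) + (1-p) * V(k+1, i+1)].
  V(1,0) = exp(-r*dt) * [p*0.000000 + (1-p)*0.000000] = 0.000000
  V(1,1) = exp(-r*dt) * [p*0.000000 + (1-p)*0.680326] = 0.342851
  V(0,0) = exp(-r*dt) * [p*0.000000 + (1-p)*0.342851] = 0.172780


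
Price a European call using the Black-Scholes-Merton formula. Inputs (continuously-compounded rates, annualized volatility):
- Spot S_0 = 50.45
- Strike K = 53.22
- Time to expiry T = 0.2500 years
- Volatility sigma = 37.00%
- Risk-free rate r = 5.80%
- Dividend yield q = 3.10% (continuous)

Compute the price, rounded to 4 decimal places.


Answer: Price = 2.7003

Derivation:
d1 = (ln(S/K) + (r - q + 0.5*sigma^2) * T) / (sigma * sqrt(T)) = -0.15994064
d2 = d1 - sigma * sqrt(T) = -0.34494064
exp(-rT) = 0.98560462; exp(-qT) = 0.99227995
C = S_0 * exp(-qT) * N(d1) - K * exp(-rT) * N(d2)
N(d1) = 0.43646392; N(d2) = 0.36506950
C = 50.4500 * 0.99227995 * 0.43646392 - 53.2200 * 0.98560462 * 0.36506950 = 2.7003


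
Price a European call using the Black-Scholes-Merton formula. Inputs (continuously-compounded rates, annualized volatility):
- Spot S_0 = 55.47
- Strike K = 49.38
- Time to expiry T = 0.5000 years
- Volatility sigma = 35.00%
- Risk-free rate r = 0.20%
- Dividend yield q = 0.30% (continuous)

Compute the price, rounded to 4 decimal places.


Answer: Price = 8.7352

Derivation:
d1 = (ln(S/K) + (r - q + 0.5*sigma^2) * T) / (sigma * sqrt(T)) = 0.59163362
d2 = d1 - sigma * sqrt(T) = 0.34414624
exp(-rT) = 0.99900050; exp(-qT) = 0.99850112
C = S_0 * exp(-qT) * N(d1) - K * exp(-rT) * N(d2)
N(d1) = 0.72295202; N(d2) = 0.63463185
C = 55.4700 * 0.99850112 * 0.72295202 - 49.3800 * 0.99900050 * 0.63463185 = 8.7352


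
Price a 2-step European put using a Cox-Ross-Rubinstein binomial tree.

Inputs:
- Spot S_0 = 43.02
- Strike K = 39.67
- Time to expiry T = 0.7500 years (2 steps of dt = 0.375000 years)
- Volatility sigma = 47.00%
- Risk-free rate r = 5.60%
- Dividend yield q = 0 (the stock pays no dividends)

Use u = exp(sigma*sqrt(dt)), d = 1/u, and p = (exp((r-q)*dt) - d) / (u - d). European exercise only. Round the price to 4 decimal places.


dt = T/N = 0.375000
u = exp(sigma*sqrt(dt)) = 1.333511; d = 1/u = 0.749900
p = (exp((r-q)*dt) - d) / (u - d) = 0.464902
Discount per step: exp(-r*dt) = 0.979219
Stock lattice S(k, i) with i counting down-moves:
  k=0: S(0,0) = 43.0200
  k=1: S(1,0) = 57.3676; S(1,1) = 32.2607
  k=2: S(2,0) = 76.5003; S(2,1) = 43.0200; S(2,2) = 24.1923
Terminal payoffs V(N, i) = max(K - S_T, 0):
  V(2,0) = 0.000000; V(2,1) = 0.000000; V(2,2) = 15.477685
Backward induction: V(k, i) = exp(-r*dt) * [p * V(k+1, i) + (1-p) * V(k+1, i+1)].
  V(1,0) = exp(-r*dt) * [p*0.000000 + (1-p)*0.000000] = 0.000000
  V(1,1) = exp(-r*dt) * [p*0.000000 + (1-p)*15.477685] = 8.109964
  V(0,0) = exp(-r*dt) * [p*0.000000 + (1-p)*8.109964] = 4.249442

Answer: Price = V(0,0) = 4.2494


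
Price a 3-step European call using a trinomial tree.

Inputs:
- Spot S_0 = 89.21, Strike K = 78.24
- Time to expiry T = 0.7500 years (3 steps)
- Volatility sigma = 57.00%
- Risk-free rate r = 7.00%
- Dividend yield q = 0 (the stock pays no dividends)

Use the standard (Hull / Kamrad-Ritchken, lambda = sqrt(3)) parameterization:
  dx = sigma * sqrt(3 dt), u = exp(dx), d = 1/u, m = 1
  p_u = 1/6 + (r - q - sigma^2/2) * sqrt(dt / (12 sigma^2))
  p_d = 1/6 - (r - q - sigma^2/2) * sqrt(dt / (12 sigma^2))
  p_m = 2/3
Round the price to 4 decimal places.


Answer: Price = V(0,0) = 24.4333

Derivation:
dt = T/N = 0.250000; dx = sigma*sqrt(3*dt) = 0.493634
u = exp(dx) = 1.638260; d = 1/u = 0.610404
p_u = 0.143256, p_m = 0.666667, p_d = 0.190077
Discount per step: exp(-r*dt) = 0.982652
Stock lattice S(k, j) with j the centered position index:
  k=0: S(0,+0) = 89.2100
  k=1: S(1,-1) = 54.4541; S(1,+0) = 89.2100; S(1,+1) = 146.1491
  k=2: S(2,-2) = 33.2390; S(2,-1) = 54.4541; S(2,+0) = 89.2100; S(2,+1) = 146.1491; S(2,+2) = 239.4302
  k=3: S(3,-3) = 20.2892; S(3,-2) = 33.2390; S(3,-1) = 54.4541; S(3,+0) = 89.2100; S(3,+1) = 146.1491; S(3,+2) = 239.4302; S(3,+3) = 392.2489
Terminal payoffs V(N, j) = max(S_T - K, 0):
  V(3,-3) = 0.000000; V(3,-2) = 0.000000; V(3,-1) = 0.000000; V(3,+0) = 10.970000; V(3,+1) = 67.909142; V(3,+2) = 161.190240; V(3,+3) = 314.008898
Backward induction: V(k, j) = exp(-r*dt) * [p_u * V(k+1, j+1) + p_m * V(k+1, j) + p_d * V(k+1, j-1)]
  V(2,-2) = exp(-r*dt) * [p_u*0.000000 + p_m*0.000000 + p_d*0.000000] = 0.000000
  V(2,-1) = exp(-r*dt) * [p_u*10.970000 + p_m*0.000000 + p_d*0.000000] = 1.544257
  V(2,+0) = exp(-r*dt) * [p_u*67.909142 + p_m*10.970000 + p_d*0.000000] = 16.746098
  V(2,+1) = exp(-r*dt) * [p_u*161.190240 + p_m*67.909142 + p_d*10.970000] = 69.227258
  V(2,+2) = exp(-r*dt) * [p_u*314.008898 + p_m*161.190240 + p_d*67.909142] = 162.483354
  V(1,-1) = exp(-r*dt) * [p_u*16.746098 + p_m*1.544257 + p_d*0.000000] = 3.369009
  V(1,+0) = exp(-r*dt) * [p_u*69.227258 + p_m*16.746098 + p_d*1.544257] = 21.004017
  V(1,+1) = exp(-r*dt) * [p_u*162.483354 + p_m*69.227258 + p_d*16.746098] = 71.351649
  V(0,+0) = exp(-r*dt) * [p_u*71.351649 + p_m*21.004017 + p_d*3.369009] = 24.433265


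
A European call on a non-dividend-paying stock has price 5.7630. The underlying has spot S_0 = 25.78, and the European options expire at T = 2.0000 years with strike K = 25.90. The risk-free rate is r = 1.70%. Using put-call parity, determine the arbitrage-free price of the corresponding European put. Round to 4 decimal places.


Answer: Put price = 5.0172

Derivation:
Put-call parity: C - P = S_0 * exp(-qT) - K * exp(-rT).
S_0 * exp(-qT) = 25.7800 * 1.00000000 = 25.78000000
K * exp(-rT) = 25.9000 * 0.96657150 = 25.03420197
P = C - S*exp(-qT) + K*exp(-rT)
P = 5.7630 - 25.78000000 + 25.03420197 = 5.0172


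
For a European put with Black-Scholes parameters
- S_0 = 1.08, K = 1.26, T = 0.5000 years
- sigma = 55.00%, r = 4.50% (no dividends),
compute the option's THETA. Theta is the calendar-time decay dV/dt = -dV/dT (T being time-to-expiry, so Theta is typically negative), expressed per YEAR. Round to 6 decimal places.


d1 = -0.1440586841; d2 = -0.5329674137
phi(d1) = 0.3948240780; exp(-qT) = 1.0000000000; exp(-rT) = 0.9777512372
Theta = -S*exp(-qT)*phi(d1)*sigma/(2*sqrt(T)) + r*K*exp(-rT)*N(-d2) - q*S*exp(-qT)*N(-d1)
N(-d1) = 0.5572729352; N(-d2) = 0.7029719311; sqrt(T) = 0.7071067812
Term 1 = -1.0800 * 1.0000000000 * 0.3948240780 * 0.5500 / (2 * 0.7071067812) = -0.1658345731
Term 2 = 0.0450 * 1.2600 * 0.9777512372 * 0.7029719311 = 0.0389717060
Term 3 = 0 (no dividend yield, q = 0)
Theta = -0.1658345731 + (0.0389717060) + (0.0000000000) = -0.126863

Answer: Theta = -0.126863


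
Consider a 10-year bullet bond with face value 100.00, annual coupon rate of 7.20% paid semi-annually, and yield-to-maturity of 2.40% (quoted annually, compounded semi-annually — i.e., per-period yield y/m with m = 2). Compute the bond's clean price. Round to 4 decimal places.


Coupon per period c = face * coupon_rate / m = 3.600000
Periods per year m = 2; per-period yield y/m = 0.012000
Number of cashflows N = 20
Cashflows (t years, CF_t, discount factor 1/(1+y/m)^(m*t), PV):
  t = 0.5000: CF_t = 3.600000, DF = 0.988142, PV = 3.557312
  t = 1.0000: CF_t = 3.600000, DF = 0.976425, PV = 3.515131
  t = 1.5000: CF_t = 3.600000, DF = 0.964847, PV = 3.473449
  t = 2.0000: CF_t = 3.600000, DF = 0.953406, PV = 3.432262
  t = 2.5000: CF_t = 3.600000, DF = 0.942101, PV = 3.391563
  t = 3.0000: CF_t = 3.600000, DF = 0.930930, PV = 3.351347
  t = 3.5000: CF_t = 3.600000, DF = 0.919891, PV = 3.311608
  t = 4.0000: CF_t = 3.600000, DF = 0.908983, PV = 3.272340
  t = 4.5000: CF_t = 3.600000, DF = 0.898205, PV = 3.233537
  t = 5.0000: CF_t = 3.600000, DF = 0.887554, PV = 3.195195
  t = 5.5000: CF_t = 3.600000, DF = 0.877030, PV = 3.157307
  t = 6.0000: CF_t = 3.600000, DF = 0.866630, PV = 3.119869
  t = 6.5000: CF_t = 3.600000, DF = 0.856354, PV = 3.082874
  t = 7.0000: CF_t = 3.600000, DF = 0.846200, PV = 3.046319
  t = 7.5000: CF_t = 3.600000, DF = 0.836166, PV = 3.010196
  t = 8.0000: CF_t = 3.600000, DF = 0.826251, PV = 2.974502
  t = 8.5000: CF_t = 3.600000, DF = 0.816453, PV = 2.939231
  t = 9.0000: CF_t = 3.600000, DF = 0.806772, PV = 2.904379
  t = 9.5000: CF_t = 3.600000, DF = 0.797205, PV = 2.869940
  t = 10.0000: CF_t = 103.600000, DF = 0.787752, PV = 81.611151
Price P = sum_t PV_t = 142.449515

Answer: Price = 142.4495


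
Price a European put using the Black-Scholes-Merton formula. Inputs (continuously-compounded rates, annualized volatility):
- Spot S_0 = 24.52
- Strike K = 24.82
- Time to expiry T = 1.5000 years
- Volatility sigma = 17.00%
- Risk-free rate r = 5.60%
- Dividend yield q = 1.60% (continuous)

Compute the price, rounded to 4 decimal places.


d1 = (ln(S/K) + (r - q + 0.5*sigma^2) * T) / (sigma * sqrt(T)) = 0.33387185
d2 = d1 - sigma * sqrt(T) = 0.12566522
exp(-rT) = 0.91943126; exp(-qT) = 0.97628571
P = K * exp(-rT) * N(-d2) - S_0 * exp(-qT) * N(-d1)
N(-d1) = 0.36923813; N(-d2) = 0.44999847
P = 24.8200 * 0.91943126 * 0.44999847 - 24.5200 * 0.97628571 * 0.36923813 = 1.4301

Answer: Price = 1.4301


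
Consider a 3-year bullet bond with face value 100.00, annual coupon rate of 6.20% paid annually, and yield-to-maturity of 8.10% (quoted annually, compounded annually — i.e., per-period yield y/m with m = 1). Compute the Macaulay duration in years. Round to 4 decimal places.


Coupon per period c = face * coupon_rate / m = 6.200000
Periods per year m = 1; per-period yield y/m = 0.081000
Number of cashflows N = 3
Cashflows (t years, CF_t, discount factor 1/(1+y/m)^(m*t), PV):
  t = 1.0000: CF_t = 6.200000, DF = 0.925069, PV = 5.735430
  t = 2.0000: CF_t = 6.200000, DF = 0.855753, PV = 5.305671
  t = 3.0000: CF_t = 106.200000, DF = 0.791631, PV = 84.071236
Price P = sum_t PV_t = 95.112337
Macaulay numerator sum_t t * PV_t:
  t * PV_t at t = 1.0000: 5.735430
  t * PV_t at t = 2.0000: 10.611342
  t * PV_t at t = 3.0000: 252.213709
Macaulay duration D = (sum_t t * PV_t) / P = 268.560481 / 95.112337 = 2.823614

Answer: Macaulay duration = 2.8236 years


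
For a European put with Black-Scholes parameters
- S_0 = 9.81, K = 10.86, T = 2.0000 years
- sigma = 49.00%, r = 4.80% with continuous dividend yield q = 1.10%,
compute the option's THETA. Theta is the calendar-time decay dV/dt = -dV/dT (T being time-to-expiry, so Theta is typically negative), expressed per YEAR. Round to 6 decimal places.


Answer: Theta = -0.364868

Derivation:
d1 = 0.3065321737; d2 = -0.3864324719
phi(d1) = 0.3806330391; exp(-qT) = 0.9782402351; exp(-rT) = 0.9084640161
Theta = -S*exp(-qT)*phi(d1)*sigma/(2*sqrt(T)) + r*K*exp(-rT)*N(-d2) - q*S*exp(-qT)*N(-d1)
N(-d1) = 0.3795997435; N(-d2) = 0.6504117974; sqrt(T) = 1.4142135624
Term 1 = -9.8100 * 0.9782402351 * 0.3806330391 * 0.4900 / (2 * 1.4142135624) = -0.6328081995
Term 2 = 0.0480 * 10.8600 * 0.9084640161 * 0.6504117974 = 0.3080116920
Term 3 = -0.0110 * 9.8100 * 0.9782402351 * 0.3795997435 = -0.0400712716
Theta = -0.6328081995 + (0.3080116920) + (-0.0400712716) = -0.364868


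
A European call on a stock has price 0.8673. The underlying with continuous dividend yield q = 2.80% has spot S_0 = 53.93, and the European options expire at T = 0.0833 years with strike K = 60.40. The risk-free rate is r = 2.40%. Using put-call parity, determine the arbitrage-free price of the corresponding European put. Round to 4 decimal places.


Answer: Put price = 7.3423

Derivation:
Put-call parity: C - P = S_0 * exp(-qT) - K * exp(-rT).
S_0 * exp(-qT) = 53.9300 * 0.99767032 = 53.80436025
K * exp(-rT) = 60.4000 * 0.99800280 = 60.27936894
P = C - S*exp(-qT) + K*exp(-rT)
P = 0.8673 - 53.80436025 + 60.27936894 = 7.3423


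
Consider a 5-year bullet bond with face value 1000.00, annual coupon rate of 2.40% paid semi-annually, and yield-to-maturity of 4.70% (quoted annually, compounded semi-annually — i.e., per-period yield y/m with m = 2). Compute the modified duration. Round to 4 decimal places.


Coupon per period c = face * coupon_rate / m = 12.000000
Periods per year m = 2; per-period yield y/m = 0.023500
Number of cashflows N = 10
Cashflows (t years, CF_t, discount factor 1/(1+y/m)^(m*t), PV):
  t = 0.5000: CF_t = 12.000000, DF = 0.977040, PV = 11.724475
  t = 1.0000: CF_t = 12.000000, DF = 0.954606, PV = 11.455276
  t = 1.5000: CF_t = 12.000000, DF = 0.932688, PV = 11.192258
  t = 2.0000: CF_t = 12.000000, DF = 0.911273, PV = 10.935279
  t = 2.5000: CF_t = 12.000000, DF = 0.890350, PV = 10.684200
  t = 3.0000: CF_t = 12.000000, DF = 0.869907, PV = 10.438886
  t = 3.5000: CF_t = 12.000000, DF = 0.849934, PV = 10.199205
  t = 4.0000: CF_t = 12.000000, DF = 0.830419, PV = 9.965027
  t = 4.5000: CF_t = 12.000000, DF = 0.811352, PV = 9.736225
  t = 5.0000: CF_t = 1012.000000, DF = 0.792723, PV = 802.235807
Price P = sum_t PV_t = 898.566638
First compute Macaulay numerator sum_t t * PV_t:
  t * PV_t at t = 0.5000: 5.862237
  t * PV_t at t = 1.0000: 11.455276
  t * PV_t at t = 1.5000: 16.788387
  t * PV_t at t = 2.0000: 21.870557
  t * PV_t at t = 2.5000: 26.710500
  t * PV_t at t = 3.0000: 31.316659
  t * PV_t at t = 3.5000: 35.697217
  t * PV_t at t = 4.0000: 39.860107
  t * PV_t at t = 4.5000: 43.813015
  t * PV_t at t = 5.0000: 4011.179036
Macaulay duration D = 4244.552991 / 898.566638 = 4.723693
Modified duration = D / (1 + y/m) = 4.723693 / (1 + 0.023500) = 4.615235

Answer: Modified duration = 4.6152


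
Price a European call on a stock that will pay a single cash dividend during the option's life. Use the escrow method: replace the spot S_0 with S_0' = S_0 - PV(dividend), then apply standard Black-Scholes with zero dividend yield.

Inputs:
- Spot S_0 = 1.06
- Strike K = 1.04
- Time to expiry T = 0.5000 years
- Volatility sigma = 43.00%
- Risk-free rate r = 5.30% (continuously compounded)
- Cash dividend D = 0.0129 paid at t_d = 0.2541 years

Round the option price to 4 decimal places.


Answer: Price = 0.1424

Derivation:
PV(D) = D * exp(-r * t_d) = 0.0129 * 0.98662298 = 0.01272744
S_0' = S_0 - PV(D) = 1.0600 - 0.01272744 = 1.04727256
d1 = (ln(S_0'/K) + (r + sigma^2/2)*T) / (sigma*sqrt(T)) = 0.26210150
d2 = d1 - sigma*sqrt(T) = -0.04195441
exp(-rT) = 0.97384804
N(d1) = 0.60337841; N(d2) = 0.48326752
C = S_0' * N(d1) - K * exp(-rT) * N(d2) = 1.04727256 * 0.60337841 - 1.0400 * 0.97384804 * 0.48326752 = 0.1424


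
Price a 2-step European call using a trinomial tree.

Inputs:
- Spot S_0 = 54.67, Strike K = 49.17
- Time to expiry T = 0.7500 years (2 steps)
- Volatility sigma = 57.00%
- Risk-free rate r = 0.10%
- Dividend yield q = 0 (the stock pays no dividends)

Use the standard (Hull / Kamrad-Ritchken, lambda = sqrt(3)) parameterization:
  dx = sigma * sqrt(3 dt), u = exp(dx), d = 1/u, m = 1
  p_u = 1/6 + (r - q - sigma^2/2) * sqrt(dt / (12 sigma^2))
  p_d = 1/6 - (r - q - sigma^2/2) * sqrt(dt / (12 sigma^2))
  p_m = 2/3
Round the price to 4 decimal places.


dt = T/N = 0.375000; dx = sigma*sqrt(3*dt) = 0.604576
u = exp(dx) = 1.830476; d = 1/u = 0.546306
p_u = 0.116595, p_m = 0.666667, p_d = 0.216738
Discount per step: exp(-r*dt) = 0.999625
Stock lattice S(k, j) with j the centered position index:
  k=0: S(0,+0) = 54.6700
  k=1: S(1,-1) = 29.8665; S(1,+0) = 54.6700; S(1,+1) = 100.0721
  k=2: S(2,-2) = 16.3163; S(2,-1) = 29.8665; S(2,+0) = 54.6700; S(2,+1) = 100.0721; S(2,+2) = 183.1797
Terminal payoffs V(N, j) = max(S_T - K, 0):
  V(2,-2) = 0.000000; V(2,-1) = 0.000000; V(2,+0) = 5.500000; V(2,+1) = 50.902148; V(2,+2) = 134.009713
Backward induction: V(k, j) = exp(-r*dt) * [p_u * V(k+1, j+1) + p_m * V(k+1, j) + p_d * V(k+1, j-1)]
  V(1,-1) = exp(-r*dt) * [p_u*5.500000 + p_m*0.000000 + p_d*0.000000] = 0.641035
  V(1,+0) = exp(-r*dt) * [p_u*50.902148 + p_m*5.500000 + p_d*0.000000] = 9.598025
  V(1,+1) = exp(-r*dt) * [p_u*134.009713 + p_m*50.902148 + p_d*5.500000] = 50.732718
  V(0,+0) = exp(-r*dt) * [p_u*50.732718 + p_m*9.598025 + p_d*0.641035] = 12.448155

Answer: Price = V(0,0) = 12.4482


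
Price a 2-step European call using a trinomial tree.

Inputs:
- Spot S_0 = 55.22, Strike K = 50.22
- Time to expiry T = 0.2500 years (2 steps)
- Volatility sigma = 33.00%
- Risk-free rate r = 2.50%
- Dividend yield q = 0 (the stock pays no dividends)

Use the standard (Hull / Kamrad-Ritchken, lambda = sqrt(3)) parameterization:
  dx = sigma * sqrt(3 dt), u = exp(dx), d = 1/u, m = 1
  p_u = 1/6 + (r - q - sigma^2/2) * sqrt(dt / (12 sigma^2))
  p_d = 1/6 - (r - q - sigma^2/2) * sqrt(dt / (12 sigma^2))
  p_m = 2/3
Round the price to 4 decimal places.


Answer: Price = V(0,0) = 6.9110

Derivation:
dt = T/N = 0.125000; dx = sigma*sqrt(3*dt) = 0.202083
u = exp(dx) = 1.223949; d = 1/u = 0.817027
p_u = 0.157558, p_m = 0.666667, p_d = 0.175775
Discount per step: exp(-r*dt) = 0.996880
Stock lattice S(k, j) with j the centered position index:
  k=0: S(0,+0) = 55.2200
  k=1: S(1,-1) = 45.1162; S(1,+0) = 55.2200; S(1,+1) = 67.5865
  k=2: S(2,-2) = 36.8612; S(2,-1) = 45.1162; S(2,+0) = 55.2200; S(2,+1) = 67.5865; S(2,+2) = 82.7224
Terminal payoffs V(N, j) = max(S_T - K, 0):
  V(2,-2) = 0.000000; V(2,-1) = 0.000000; V(2,+0) = 5.000000; V(2,+1) = 17.366490; V(2,+2) = 32.502449
Backward induction: V(k, j) = exp(-r*dt) * [p_u * V(k+1, j+1) + p_m * V(k+1, j) + p_d * V(k+1, j-1)]
  V(1,-1) = exp(-r*dt) * [p_u*5.000000 + p_m*0.000000 + p_d*0.000000] = 0.785334
  V(1,+0) = exp(-r*dt) * [p_u*17.366490 + p_m*5.000000 + p_d*0.000000] = 6.050632
  V(1,+1) = exp(-r*dt) * [p_u*32.502449 + p_m*17.366490 + p_d*5.000000] = 17.522724
  V(0,+0) = exp(-r*dt) * [p_u*17.522724 + p_m*6.050632 + p_d*0.785334] = 6.911018


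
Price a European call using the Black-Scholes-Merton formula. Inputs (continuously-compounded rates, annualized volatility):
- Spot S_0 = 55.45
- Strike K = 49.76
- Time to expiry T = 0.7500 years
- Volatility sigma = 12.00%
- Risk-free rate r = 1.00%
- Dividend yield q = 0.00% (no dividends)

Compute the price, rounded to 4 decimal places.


d1 = (ln(S/K) + (r - q + 0.5*sigma^2) * T) / (sigma * sqrt(T)) = 1.16596142
d2 = d1 - sigma * sqrt(T) = 1.06203837
exp(-rT) = 0.99252805; exp(-qT) = 1.00000000
C = S_0 * exp(-qT) * N(d1) - K * exp(-rT) * N(d2)
N(d1) = 0.87818498; N(d2) = 0.85589087
C = 55.4500 * 1.00000000 * 0.87818498 - 49.7600 * 0.99252805 * 0.85589087 = 6.4245

Answer: Price = 6.4245


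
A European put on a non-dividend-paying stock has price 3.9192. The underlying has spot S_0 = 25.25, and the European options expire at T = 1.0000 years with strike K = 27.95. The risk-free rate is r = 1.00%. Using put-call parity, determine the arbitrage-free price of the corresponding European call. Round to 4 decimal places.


Answer: Call price = 1.4973

Derivation:
Put-call parity: C - P = S_0 * exp(-qT) - K * exp(-rT).
S_0 * exp(-qT) = 25.2500 * 1.00000000 = 25.25000000
K * exp(-rT) = 27.9500 * 0.99004983 = 27.67189285
C = P + S*exp(-qT) - K*exp(-rT)
C = 3.9192 + 25.25000000 - 27.67189285 = 1.4973


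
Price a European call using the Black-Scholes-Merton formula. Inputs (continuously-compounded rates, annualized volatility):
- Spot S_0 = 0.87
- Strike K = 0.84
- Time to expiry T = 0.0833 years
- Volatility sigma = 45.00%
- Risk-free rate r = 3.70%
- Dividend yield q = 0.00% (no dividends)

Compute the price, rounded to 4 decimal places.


Answer: Price = 0.0624

Derivation:
d1 = (ln(S/K) + (r - q + 0.5*sigma^2) * T) / (sigma * sqrt(T)) = 0.35885683
d2 = d1 - sigma * sqrt(T) = 0.22897900
exp(-rT) = 0.99692264; exp(-qT) = 1.00000000
C = S_0 * exp(-qT) * N(d1) - K * exp(-rT) * N(d2)
N(d1) = 0.64014890; N(d2) = 0.59055738
C = 0.8700 * 1.00000000 * 0.64014890 - 0.8400 * 0.99692264 * 0.59055738 = 0.0624


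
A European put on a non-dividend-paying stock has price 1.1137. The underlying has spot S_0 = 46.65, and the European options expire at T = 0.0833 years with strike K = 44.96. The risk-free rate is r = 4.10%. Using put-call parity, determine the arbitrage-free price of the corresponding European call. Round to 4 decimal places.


Answer: Call price = 2.9570

Derivation:
Put-call parity: C - P = S_0 * exp(-qT) - K * exp(-rT).
S_0 * exp(-qT) = 46.6500 * 1.00000000 = 46.65000000
K * exp(-rT) = 44.9600 * 0.99659053 = 44.80671003
C = P + S*exp(-qT) - K*exp(-rT)
C = 1.1137 + 46.65000000 - 44.80671003 = 2.9570


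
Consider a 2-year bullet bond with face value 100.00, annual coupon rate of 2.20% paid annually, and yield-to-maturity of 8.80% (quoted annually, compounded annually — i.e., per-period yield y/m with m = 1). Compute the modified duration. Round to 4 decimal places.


Coupon per period c = face * coupon_rate / m = 2.200000
Periods per year m = 1; per-period yield y/m = 0.088000
Number of cashflows N = 2
Cashflows (t years, CF_t, discount factor 1/(1+y/m)^(m*t), PV):
  t = 1.0000: CF_t = 2.200000, DF = 0.919118, PV = 2.022059
  t = 2.0000: CF_t = 102.200000, DF = 0.844777, PV = 86.336235
Price P = sum_t PV_t = 88.358294
First compute Macaulay numerator sum_t t * PV_t:
  t * PV_t at t = 1.0000: 2.022059
  t * PV_t at t = 2.0000: 172.672470
Macaulay duration D = 174.694529 / 88.358294 = 1.977115
Modified duration = D / (1 + y/m) = 1.977115 / (1 + 0.088000) = 1.817202

Answer: Modified duration = 1.8172


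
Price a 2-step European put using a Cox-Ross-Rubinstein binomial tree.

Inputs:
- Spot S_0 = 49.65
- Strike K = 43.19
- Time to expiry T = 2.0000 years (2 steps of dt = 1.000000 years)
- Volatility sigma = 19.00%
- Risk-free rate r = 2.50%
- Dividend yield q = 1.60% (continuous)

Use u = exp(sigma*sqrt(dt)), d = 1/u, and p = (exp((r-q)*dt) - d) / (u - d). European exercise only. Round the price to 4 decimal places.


Answer: Price = V(0,0) = 2.4097

Derivation:
dt = T/N = 1.000000
u = exp(sigma*sqrt(dt)) = 1.209250; d = 1/u = 0.826959
p = (exp((r-q)*dt) - d) / (u - d) = 0.476291
Discount per step: exp(-r*dt) = 0.975310
Stock lattice S(k, i) with i counting down-moves:
  k=0: S(0,0) = 49.6500
  k=1: S(1,0) = 60.0392; S(1,1) = 41.0585
  k=2: S(2,0) = 72.6024; S(2,1) = 49.6500; S(2,2) = 33.9537
Terminal payoffs V(N, i) = max(K - S_T, 0):
  V(2,0) = 0.000000; V(2,1) = 0.000000; V(2,2) = 9.236281
Backward induction: V(k, i) = exp(-r*dt) * [p * V(k+1, i) + (1-p) * V(k+1, i+1)].
  V(1,0) = exp(-r*dt) * [p*0.000000 + (1-p)*0.000000] = 0.000000
  V(1,1) = exp(-r*dt) * [p*0.000000 + (1-p)*9.236281] = 4.717695
  V(0,0) = exp(-r*dt) * [p*0.000000 + (1-p)*4.717695] = 2.409698


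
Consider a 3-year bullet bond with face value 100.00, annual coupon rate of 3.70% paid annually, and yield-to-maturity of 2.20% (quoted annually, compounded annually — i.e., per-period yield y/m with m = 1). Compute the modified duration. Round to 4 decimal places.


Coupon per period c = face * coupon_rate / m = 3.700000
Periods per year m = 1; per-period yield y/m = 0.022000
Number of cashflows N = 3
Cashflows (t years, CF_t, discount factor 1/(1+y/m)^(m*t), PV):
  t = 1.0000: CF_t = 3.700000, DF = 0.978474, PV = 3.620352
  t = 2.0000: CF_t = 3.700000, DF = 0.957411, PV = 3.542419
  t = 3.0000: CF_t = 103.700000, DF = 0.936801, PV = 97.146256
Price P = sum_t PV_t = 104.309028
First compute Macaulay numerator sum_t t * PV_t:
  t * PV_t at t = 1.0000: 3.620352
  t * PV_t at t = 2.0000: 7.084838
  t * PV_t at t = 3.0000: 291.438769
Macaulay duration D = 302.143959 / 104.309028 = 2.896623
Modified duration = D / (1 + y/m) = 2.896623 / (1 + 0.022000) = 2.834269

Answer: Modified duration = 2.8343


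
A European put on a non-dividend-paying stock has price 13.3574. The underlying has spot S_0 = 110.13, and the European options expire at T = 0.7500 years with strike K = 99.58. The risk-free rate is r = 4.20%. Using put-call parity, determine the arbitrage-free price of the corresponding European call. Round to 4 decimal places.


Put-call parity: C - P = S_0 * exp(-qT) - K * exp(-rT).
S_0 * exp(-qT) = 110.1300 * 1.00000000 = 110.13000000
K * exp(-rT) = 99.5800 * 0.96899096 = 96.49211944
C = P + S*exp(-qT) - K*exp(-rT)
C = 13.3574 + 110.13000000 - 96.49211944 = 26.9953

Answer: Call price = 26.9953
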